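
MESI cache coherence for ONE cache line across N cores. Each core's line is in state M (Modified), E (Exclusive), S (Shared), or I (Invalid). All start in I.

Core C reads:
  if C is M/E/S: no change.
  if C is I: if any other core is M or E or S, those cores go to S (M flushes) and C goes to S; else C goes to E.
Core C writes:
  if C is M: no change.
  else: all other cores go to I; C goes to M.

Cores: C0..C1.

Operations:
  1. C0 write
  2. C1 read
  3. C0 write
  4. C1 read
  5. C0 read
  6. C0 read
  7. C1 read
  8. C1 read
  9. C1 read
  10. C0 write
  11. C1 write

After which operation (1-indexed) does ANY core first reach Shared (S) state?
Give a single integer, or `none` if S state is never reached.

Answer: 2

Derivation:
Op 1: C0 write [C0 write: invalidate none -> C0=M] -> [M,I]
Op 2: C1 read [C1 read from I: others=['C0=M'] -> C1=S, others downsized to S] -> [S,S]
  -> First S state at op 2; remaining ops need not be traced.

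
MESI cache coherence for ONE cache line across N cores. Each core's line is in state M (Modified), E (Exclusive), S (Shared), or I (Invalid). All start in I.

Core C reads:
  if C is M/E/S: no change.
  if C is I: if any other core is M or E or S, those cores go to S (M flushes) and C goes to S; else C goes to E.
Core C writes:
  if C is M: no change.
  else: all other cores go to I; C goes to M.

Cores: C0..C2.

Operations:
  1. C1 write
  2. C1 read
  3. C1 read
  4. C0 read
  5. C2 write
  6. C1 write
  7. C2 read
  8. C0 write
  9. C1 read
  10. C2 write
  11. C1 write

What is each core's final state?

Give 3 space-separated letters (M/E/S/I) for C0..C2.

Op 1: C1 write [C1 write: invalidate none -> C1=M] -> [I,M,I]
Op 2: C1 read [C1 read: already in M, no change] -> [I,M,I]
Op 3: C1 read [C1 read: already in M, no change] -> [I,M,I]
Op 4: C0 read [C0 read from I: others=['C1=M'] -> C0=S, others downsized to S] -> [S,S,I]
Op 5: C2 write [C2 write: invalidate ['C0=S', 'C1=S'] -> C2=M] -> [I,I,M]
Op 6: C1 write [C1 write: invalidate ['C2=M'] -> C1=M] -> [I,M,I]
Op 7: C2 read [C2 read from I: others=['C1=M'] -> C2=S, others downsized to S] -> [I,S,S]
Op 8: C0 write [C0 write: invalidate ['C1=S', 'C2=S'] -> C0=M] -> [M,I,I]
Op 9: C1 read [C1 read from I: others=['C0=M'] -> C1=S, others downsized to S] -> [S,S,I]
Op 10: C2 write [C2 write: invalidate ['C0=S', 'C1=S'] -> C2=M] -> [I,I,M]
Op 11: C1 write [C1 write: invalidate ['C2=M'] -> C1=M] -> [I,M,I]

Answer: I M I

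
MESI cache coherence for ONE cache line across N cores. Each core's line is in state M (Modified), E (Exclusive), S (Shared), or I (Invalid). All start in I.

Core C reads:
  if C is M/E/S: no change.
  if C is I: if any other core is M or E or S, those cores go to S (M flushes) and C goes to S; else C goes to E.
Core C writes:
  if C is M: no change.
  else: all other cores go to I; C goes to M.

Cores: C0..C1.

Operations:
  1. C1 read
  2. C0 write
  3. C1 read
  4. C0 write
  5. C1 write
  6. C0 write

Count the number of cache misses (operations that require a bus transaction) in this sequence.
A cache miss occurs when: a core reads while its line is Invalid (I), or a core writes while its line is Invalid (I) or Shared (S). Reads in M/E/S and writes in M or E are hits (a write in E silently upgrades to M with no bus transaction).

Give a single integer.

Op 1: C1 read [C1 read from I: no other sharers -> C1=E (exclusive)] -> [I,E] [MISS #1: read from I]
Op 2: C0 write [C0 write: invalidate ['C1=E'] -> C0=M] -> [M,I] [MISS #2: write from I]
Op 3: C1 read [C1 read from I: others=['C0=M'] -> C1=S, others downsized to S] -> [S,S] [MISS #3: read from I]
Op 4: C0 write [C0 write: invalidate ['C1=S'] -> C0=M] -> [M,I] [MISS #4: write from S]
Op 5: C1 write [C1 write: invalidate ['C0=M'] -> C1=M] -> [I,M] [MISS #5: write from I]
Op 6: C0 write [C0 write: invalidate ['C1=M'] -> C0=M] -> [M,I] [MISS #6: write from I]

Answer: 6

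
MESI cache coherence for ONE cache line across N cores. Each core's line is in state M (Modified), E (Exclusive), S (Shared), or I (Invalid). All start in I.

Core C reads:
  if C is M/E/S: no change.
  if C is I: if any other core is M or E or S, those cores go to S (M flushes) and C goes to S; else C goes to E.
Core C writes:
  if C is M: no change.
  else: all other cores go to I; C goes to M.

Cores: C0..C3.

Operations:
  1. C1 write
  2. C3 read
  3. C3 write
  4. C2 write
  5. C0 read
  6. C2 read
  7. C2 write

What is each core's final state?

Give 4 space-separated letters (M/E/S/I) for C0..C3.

Answer: I I M I

Derivation:
Op 1: C1 write [C1 write: invalidate none -> C1=M] -> [I,M,I,I]
Op 2: C3 read [C3 read from I: others=['C1=M'] -> C3=S, others downsized to S] -> [I,S,I,S]
Op 3: C3 write [C3 write: invalidate ['C1=S'] -> C3=M] -> [I,I,I,M]
Op 4: C2 write [C2 write: invalidate ['C3=M'] -> C2=M] -> [I,I,M,I]
Op 5: C0 read [C0 read from I: others=['C2=M'] -> C0=S, others downsized to S] -> [S,I,S,I]
Op 6: C2 read [C2 read: already in S, no change] -> [S,I,S,I]
Op 7: C2 write [C2 write: invalidate ['C0=S'] -> C2=M] -> [I,I,M,I]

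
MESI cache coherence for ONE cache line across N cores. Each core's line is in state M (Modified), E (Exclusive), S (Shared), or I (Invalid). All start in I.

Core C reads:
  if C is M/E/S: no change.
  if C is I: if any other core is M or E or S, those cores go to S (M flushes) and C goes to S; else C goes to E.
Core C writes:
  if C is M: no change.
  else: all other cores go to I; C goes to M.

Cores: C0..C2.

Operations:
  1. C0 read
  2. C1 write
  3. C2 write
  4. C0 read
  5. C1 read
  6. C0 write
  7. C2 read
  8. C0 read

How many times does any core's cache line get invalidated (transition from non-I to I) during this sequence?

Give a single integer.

Op 1: C0 read [C0 read from I: no other sharers -> C0=E (exclusive)] -> [E,I,I] (invalidations this op: 0; running total: 0)
Op 2: C1 write [C1 write: invalidate ['C0=E'] -> C1=M] -> [I,M,I] (invalidations this op: 1; running total: 1)
Op 3: C2 write [C2 write: invalidate ['C1=M'] -> C2=M] -> [I,I,M] (invalidations this op: 1; running total: 2)
Op 4: C0 read [C0 read from I: others=['C2=M'] -> C0=S, others downsized to S] -> [S,I,S] (invalidations this op: 0; running total: 2)
Op 5: C1 read [C1 read from I: others=['C0=S', 'C2=S'] -> C1=S, others downsized to S] -> [S,S,S] (invalidations this op: 0; running total: 2)
Op 6: C0 write [C0 write: invalidate ['C1=S', 'C2=S'] -> C0=M] -> [M,I,I] (invalidations this op: 2; running total: 4)
Op 7: C2 read [C2 read from I: others=['C0=M'] -> C2=S, others downsized to S] -> [S,I,S] (invalidations this op: 0; running total: 4)
Op 8: C0 read [C0 read: already in S, no change] -> [S,I,S] (invalidations this op: 0; running total: 4)

Answer: 4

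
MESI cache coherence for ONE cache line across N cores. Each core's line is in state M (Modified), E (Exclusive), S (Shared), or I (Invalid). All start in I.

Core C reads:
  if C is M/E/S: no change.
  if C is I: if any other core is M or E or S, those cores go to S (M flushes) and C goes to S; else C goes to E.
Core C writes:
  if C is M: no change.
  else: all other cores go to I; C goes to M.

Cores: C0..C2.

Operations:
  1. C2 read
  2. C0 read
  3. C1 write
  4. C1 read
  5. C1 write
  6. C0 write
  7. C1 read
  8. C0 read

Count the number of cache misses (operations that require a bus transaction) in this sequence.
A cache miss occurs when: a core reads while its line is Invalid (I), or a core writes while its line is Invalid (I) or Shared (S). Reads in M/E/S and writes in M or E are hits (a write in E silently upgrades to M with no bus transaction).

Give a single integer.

Answer: 5

Derivation:
Op 1: C2 read [C2 read from I: no other sharers -> C2=E (exclusive)] -> [I,I,E] [MISS #1: read from I]
Op 2: C0 read [C0 read from I: others=['C2=E'] -> C0=S, others downsized to S] -> [S,I,S] [MISS #2: read from I]
Op 3: C1 write [C1 write: invalidate ['C0=S', 'C2=S'] -> C1=M] -> [I,M,I] [MISS #3: write from I]
Op 4: C1 read [C1 read: already in M, no change] -> [I,M,I] [hit: read from M]
Op 5: C1 write [C1 write: already M (modified), no change] -> [I,M,I] [hit: write from M]
Op 6: C0 write [C0 write: invalidate ['C1=M'] -> C0=M] -> [M,I,I] [MISS #4: write from I]
Op 7: C1 read [C1 read from I: others=['C0=M'] -> C1=S, others downsized to S] -> [S,S,I] [MISS #5: read from I]
Op 8: C0 read [C0 read: already in S, no change] -> [S,S,I] [hit: read from S]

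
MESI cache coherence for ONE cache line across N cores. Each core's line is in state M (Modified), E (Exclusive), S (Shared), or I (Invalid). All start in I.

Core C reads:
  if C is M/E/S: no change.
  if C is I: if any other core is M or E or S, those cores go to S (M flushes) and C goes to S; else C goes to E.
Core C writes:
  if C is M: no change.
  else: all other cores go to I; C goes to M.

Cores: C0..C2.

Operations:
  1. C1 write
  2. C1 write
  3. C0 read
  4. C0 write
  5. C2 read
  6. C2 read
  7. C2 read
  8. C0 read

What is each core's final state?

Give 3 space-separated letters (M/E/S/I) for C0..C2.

Op 1: C1 write [C1 write: invalidate none -> C1=M] -> [I,M,I]
Op 2: C1 write [C1 write: already M (modified), no change] -> [I,M,I]
Op 3: C0 read [C0 read from I: others=['C1=M'] -> C0=S, others downsized to S] -> [S,S,I]
Op 4: C0 write [C0 write: invalidate ['C1=S'] -> C0=M] -> [M,I,I]
Op 5: C2 read [C2 read from I: others=['C0=M'] -> C2=S, others downsized to S] -> [S,I,S]
Op 6: C2 read [C2 read: already in S, no change] -> [S,I,S]
Op 7: C2 read [C2 read: already in S, no change] -> [S,I,S]
Op 8: C0 read [C0 read: already in S, no change] -> [S,I,S]

Answer: S I S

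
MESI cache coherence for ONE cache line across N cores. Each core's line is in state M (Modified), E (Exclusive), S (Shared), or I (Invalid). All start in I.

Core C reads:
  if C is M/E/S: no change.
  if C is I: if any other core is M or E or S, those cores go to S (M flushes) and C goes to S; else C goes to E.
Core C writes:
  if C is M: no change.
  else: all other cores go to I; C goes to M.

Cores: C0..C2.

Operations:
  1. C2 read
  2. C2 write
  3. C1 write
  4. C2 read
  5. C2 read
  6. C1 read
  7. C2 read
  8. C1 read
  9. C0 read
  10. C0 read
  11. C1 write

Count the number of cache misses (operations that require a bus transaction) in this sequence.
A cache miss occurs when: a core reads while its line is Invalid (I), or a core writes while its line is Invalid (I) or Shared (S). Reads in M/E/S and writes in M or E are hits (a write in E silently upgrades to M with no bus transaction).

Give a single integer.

Op 1: C2 read [C2 read from I: no other sharers -> C2=E (exclusive)] -> [I,I,E] [MISS #1: read from I]
Op 2: C2 write [C2 write: invalidate none -> C2=M] -> [I,I,M] [hit: write from E is a silent E->M upgrade, no bus transaction]
Op 3: C1 write [C1 write: invalidate ['C2=M'] -> C1=M] -> [I,M,I] [MISS #2: write from I]
Op 4: C2 read [C2 read from I: others=['C1=M'] -> C2=S, others downsized to S] -> [I,S,S] [MISS #3: read from I]
Op 5: C2 read [C2 read: already in S, no change] -> [I,S,S] [hit: read from S]
Op 6: C1 read [C1 read: already in S, no change] -> [I,S,S] [hit: read from S]
Op 7: C2 read [C2 read: already in S, no change] -> [I,S,S] [hit: read from S]
Op 8: C1 read [C1 read: already in S, no change] -> [I,S,S] [hit: read from S]
Op 9: C0 read [C0 read from I: others=['C1=S', 'C2=S'] -> C0=S, others downsized to S] -> [S,S,S] [MISS #4: read from I]
Op 10: C0 read [C0 read: already in S, no change] -> [S,S,S] [hit: read from S]
Op 11: C1 write [C1 write: invalidate ['C0=S', 'C2=S'] -> C1=M] -> [I,M,I] [MISS #5: write from S]

Answer: 5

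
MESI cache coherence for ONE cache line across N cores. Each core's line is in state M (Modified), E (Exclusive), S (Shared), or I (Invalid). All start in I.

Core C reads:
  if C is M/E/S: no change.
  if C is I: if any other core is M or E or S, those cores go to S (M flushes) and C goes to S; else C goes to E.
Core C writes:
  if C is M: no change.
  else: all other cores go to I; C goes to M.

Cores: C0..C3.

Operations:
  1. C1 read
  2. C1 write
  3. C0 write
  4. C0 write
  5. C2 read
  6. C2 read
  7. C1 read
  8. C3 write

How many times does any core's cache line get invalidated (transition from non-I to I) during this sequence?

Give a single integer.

Op 1: C1 read [C1 read from I: no other sharers -> C1=E (exclusive)] -> [I,E,I,I] (invalidations this op: 0; running total: 0)
Op 2: C1 write [C1 write: invalidate none -> C1=M] -> [I,M,I,I] (invalidations this op: 0; running total: 0)
Op 3: C0 write [C0 write: invalidate ['C1=M'] -> C0=M] -> [M,I,I,I] (invalidations this op: 1; running total: 1)
Op 4: C0 write [C0 write: already M (modified), no change] -> [M,I,I,I] (invalidations this op: 0; running total: 1)
Op 5: C2 read [C2 read from I: others=['C0=M'] -> C2=S, others downsized to S] -> [S,I,S,I] (invalidations this op: 0; running total: 1)
Op 6: C2 read [C2 read: already in S, no change] -> [S,I,S,I] (invalidations this op: 0; running total: 1)
Op 7: C1 read [C1 read from I: others=['C0=S', 'C2=S'] -> C1=S, others downsized to S] -> [S,S,S,I] (invalidations this op: 0; running total: 1)
Op 8: C3 write [C3 write: invalidate ['C0=S', 'C1=S', 'C2=S'] -> C3=M] -> [I,I,I,M] (invalidations this op: 3; running total: 4)

Answer: 4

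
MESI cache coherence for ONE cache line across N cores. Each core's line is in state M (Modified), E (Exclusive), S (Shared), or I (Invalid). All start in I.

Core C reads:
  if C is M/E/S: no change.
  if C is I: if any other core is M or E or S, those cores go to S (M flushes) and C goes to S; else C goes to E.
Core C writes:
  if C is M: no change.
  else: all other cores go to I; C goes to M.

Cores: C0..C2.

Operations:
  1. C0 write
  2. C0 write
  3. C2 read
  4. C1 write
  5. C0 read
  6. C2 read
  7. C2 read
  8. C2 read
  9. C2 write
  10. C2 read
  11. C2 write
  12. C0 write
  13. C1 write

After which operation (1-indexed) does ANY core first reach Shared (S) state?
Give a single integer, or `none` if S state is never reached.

Answer: 3

Derivation:
Op 1: C0 write [C0 write: invalidate none -> C0=M] -> [M,I,I]
Op 2: C0 write [C0 write: already M (modified), no change] -> [M,I,I]
Op 3: C2 read [C2 read from I: others=['C0=M'] -> C2=S, others downsized to S] -> [S,I,S]
  -> First S state at op 3; remaining ops need not be traced.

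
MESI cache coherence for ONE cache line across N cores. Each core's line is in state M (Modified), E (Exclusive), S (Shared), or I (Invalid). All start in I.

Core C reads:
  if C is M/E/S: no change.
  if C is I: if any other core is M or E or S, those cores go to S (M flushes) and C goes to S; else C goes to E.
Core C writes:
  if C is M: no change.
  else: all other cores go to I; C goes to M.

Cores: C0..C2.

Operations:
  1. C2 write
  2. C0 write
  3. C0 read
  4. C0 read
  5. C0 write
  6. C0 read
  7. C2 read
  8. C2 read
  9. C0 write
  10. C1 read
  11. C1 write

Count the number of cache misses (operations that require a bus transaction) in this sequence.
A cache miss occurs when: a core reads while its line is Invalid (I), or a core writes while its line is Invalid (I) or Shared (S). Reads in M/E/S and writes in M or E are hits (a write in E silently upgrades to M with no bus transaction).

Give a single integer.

Answer: 6

Derivation:
Op 1: C2 write [C2 write: invalidate none -> C2=M] -> [I,I,M] [MISS #1: write from I]
Op 2: C0 write [C0 write: invalidate ['C2=M'] -> C0=M] -> [M,I,I] [MISS #2: write from I]
Op 3: C0 read [C0 read: already in M, no change] -> [M,I,I] [hit: read from M]
Op 4: C0 read [C0 read: already in M, no change] -> [M,I,I] [hit: read from M]
Op 5: C0 write [C0 write: already M (modified), no change] -> [M,I,I] [hit: write from M]
Op 6: C0 read [C0 read: already in M, no change] -> [M,I,I] [hit: read from M]
Op 7: C2 read [C2 read from I: others=['C0=M'] -> C2=S, others downsized to S] -> [S,I,S] [MISS #3: read from I]
Op 8: C2 read [C2 read: already in S, no change] -> [S,I,S] [hit: read from S]
Op 9: C0 write [C0 write: invalidate ['C2=S'] -> C0=M] -> [M,I,I] [MISS #4: write from S]
Op 10: C1 read [C1 read from I: others=['C0=M'] -> C1=S, others downsized to S] -> [S,S,I] [MISS #5: read from I]
Op 11: C1 write [C1 write: invalidate ['C0=S'] -> C1=M] -> [I,M,I] [MISS #6: write from S]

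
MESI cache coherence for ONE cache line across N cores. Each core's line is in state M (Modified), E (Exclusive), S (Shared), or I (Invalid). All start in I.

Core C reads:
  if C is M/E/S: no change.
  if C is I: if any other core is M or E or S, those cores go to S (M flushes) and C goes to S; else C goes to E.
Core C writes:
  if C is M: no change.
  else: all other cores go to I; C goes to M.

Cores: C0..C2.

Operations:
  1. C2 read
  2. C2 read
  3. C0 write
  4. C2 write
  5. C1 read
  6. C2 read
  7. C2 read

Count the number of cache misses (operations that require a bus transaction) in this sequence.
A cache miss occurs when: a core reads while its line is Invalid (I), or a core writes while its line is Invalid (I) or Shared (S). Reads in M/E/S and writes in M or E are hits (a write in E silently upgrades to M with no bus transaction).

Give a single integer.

Answer: 4

Derivation:
Op 1: C2 read [C2 read from I: no other sharers -> C2=E (exclusive)] -> [I,I,E] [MISS #1: read from I]
Op 2: C2 read [C2 read: already in E, no change] -> [I,I,E] [hit: read from E]
Op 3: C0 write [C0 write: invalidate ['C2=E'] -> C0=M] -> [M,I,I] [MISS #2: write from I]
Op 4: C2 write [C2 write: invalidate ['C0=M'] -> C2=M] -> [I,I,M] [MISS #3: write from I]
Op 5: C1 read [C1 read from I: others=['C2=M'] -> C1=S, others downsized to S] -> [I,S,S] [MISS #4: read from I]
Op 6: C2 read [C2 read: already in S, no change] -> [I,S,S] [hit: read from S]
Op 7: C2 read [C2 read: already in S, no change] -> [I,S,S] [hit: read from S]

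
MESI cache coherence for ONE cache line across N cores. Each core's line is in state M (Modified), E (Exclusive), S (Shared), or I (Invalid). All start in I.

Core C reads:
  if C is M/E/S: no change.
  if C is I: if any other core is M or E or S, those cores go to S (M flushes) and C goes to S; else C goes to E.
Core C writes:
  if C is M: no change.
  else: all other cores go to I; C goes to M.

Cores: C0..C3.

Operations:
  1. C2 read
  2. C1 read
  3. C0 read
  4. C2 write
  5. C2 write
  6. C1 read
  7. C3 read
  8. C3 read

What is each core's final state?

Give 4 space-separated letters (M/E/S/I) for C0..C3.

Op 1: C2 read [C2 read from I: no other sharers -> C2=E (exclusive)] -> [I,I,E,I]
Op 2: C1 read [C1 read from I: others=['C2=E'] -> C1=S, others downsized to S] -> [I,S,S,I]
Op 3: C0 read [C0 read from I: others=['C1=S', 'C2=S'] -> C0=S, others downsized to S] -> [S,S,S,I]
Op 4: C2 write [C2 write: invalidate ['C0=S', 'C1=S'] -> C2=M] -> [I,I,M,I]
Op 5: C2 write [C2 write: already M (modified), no change] -> [I,I,M,I]
Op 6: C1 read [C1 read from I: others=['C2=M'] -> C1=S, others downsized to S] -> [I,S,S,I]
Op 7: C3 read [C3 read from I: others=['C1=S', 'C2=S'] -> C3=S, others downsized to S] -> [I,S,S,S]
Op 8: C3 read [C3 read: already in S, no change] -> [I,S,S,S]

Answer: I S S S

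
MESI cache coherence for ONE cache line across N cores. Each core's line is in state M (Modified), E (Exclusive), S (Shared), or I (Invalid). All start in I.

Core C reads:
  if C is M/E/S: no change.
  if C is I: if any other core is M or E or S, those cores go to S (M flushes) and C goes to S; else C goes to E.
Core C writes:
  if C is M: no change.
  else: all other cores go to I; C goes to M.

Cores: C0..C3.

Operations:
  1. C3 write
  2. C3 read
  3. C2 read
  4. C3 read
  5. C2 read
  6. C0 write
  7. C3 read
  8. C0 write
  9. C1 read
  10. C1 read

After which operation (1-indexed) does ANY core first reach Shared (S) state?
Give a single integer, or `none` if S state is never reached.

Op 1: C3 write [C3 write: invalidate none -> C3=M] -> [I,I,I,M]
Op 2: C3 read [C3 read: already in M, no change] -> [I,I,I,M]
Op 3: C2 read [C2 read from I: others=['C3=M'] -> C2=S, others downsized to S] -> [I,I,S,S]
  -> First S state at op 3; remaining ops need not be traced.

Answer: 3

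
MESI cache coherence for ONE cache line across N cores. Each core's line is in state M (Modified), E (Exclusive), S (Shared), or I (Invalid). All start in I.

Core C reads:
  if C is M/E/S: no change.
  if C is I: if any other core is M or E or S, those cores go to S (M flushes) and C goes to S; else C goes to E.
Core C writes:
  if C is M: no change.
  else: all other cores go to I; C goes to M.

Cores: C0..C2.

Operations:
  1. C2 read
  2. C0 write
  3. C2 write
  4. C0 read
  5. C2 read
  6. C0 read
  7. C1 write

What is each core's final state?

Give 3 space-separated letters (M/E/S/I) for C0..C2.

Op 1: C2 read [C2 read from I: no other sharers -> C2=E (exclusive)] -> [I,I,E]
Op 2: C0 write [C0 write: invalidate ['C2=E'] -> C0=M] -> [M,I,I]
Op 3: C2 write [C2 write: invalidate ['C0=M'] -> C2=M] -> [I,I,M]
Op 4: C0 read [C0 read from I: others=['C2=M'] -> C0=S, others downsized to S] -> [S,I,S]
Op 5: C2 read [C2 read: already in S, no change] -> [S,I,S]
Op 6: C0 read [C0 read: already in S, no change] -> [S,I,S]
Op 7: C1 write [C1 write: invalidate ['C0=S', 'C2=S'] -> C1=M] -> [I,M,I]

Answer: I M I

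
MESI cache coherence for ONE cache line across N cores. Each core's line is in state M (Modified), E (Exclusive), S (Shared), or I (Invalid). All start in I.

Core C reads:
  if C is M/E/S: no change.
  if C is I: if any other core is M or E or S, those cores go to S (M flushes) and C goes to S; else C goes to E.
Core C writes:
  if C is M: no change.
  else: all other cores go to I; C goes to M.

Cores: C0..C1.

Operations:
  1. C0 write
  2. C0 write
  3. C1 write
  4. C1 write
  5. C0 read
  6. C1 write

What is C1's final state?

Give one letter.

Answer: M

Derivation:
Op 1: C0 write [C0 write: invalidate none -> C0=M] -> [M,I]
Op 2: C0 write [C0 write: already M (modified), no change] -> [M,I]
Op 3: C1 write [C1 write: invalidate ['C0=M'] -> C1=M] -> [I,M]
Op 4: C1 write [C1 write: already M (modified), no change] -> [I,M]
Op 5: C0 read [C0 read from I: others=['C1=M'] -> C0=S, others downsized to S] -> [S,S]
Op 6: C1 write [C1 write: invalidate ['C0=S'] -> C1=M] -> [I,M]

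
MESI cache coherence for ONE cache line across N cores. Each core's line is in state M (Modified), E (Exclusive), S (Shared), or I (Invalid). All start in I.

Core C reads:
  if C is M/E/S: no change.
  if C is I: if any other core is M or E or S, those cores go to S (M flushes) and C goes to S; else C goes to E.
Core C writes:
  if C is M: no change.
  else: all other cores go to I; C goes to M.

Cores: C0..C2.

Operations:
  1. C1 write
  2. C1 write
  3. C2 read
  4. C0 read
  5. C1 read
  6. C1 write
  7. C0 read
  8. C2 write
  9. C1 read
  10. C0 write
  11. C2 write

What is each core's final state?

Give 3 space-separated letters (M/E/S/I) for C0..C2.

Op 1: C1 write [C1 write: invalidate none -> C1=M] -> [I,M,I]
Op 2: C1 write [C1 write: already M (modified), no change] -> [I,M,I]
Op 3: C2 read [C2 read from I: others=['C1=M'] -> C2=S, others downsized to S] -> [I,S,S]
Op 4: C0 read [C0 read from I: others=['C1=S', 'C2=S'] -> C0=S, others downsized to S] -> [S,S,S]
Op 5: C1 read [C1 read: already in S, no change] -> [S,S,S]
Op 6: C1 write [C1 write: invalidate ['C0=S', 'C2=S'] -> C1=M] -> [I,M,I]
Op 7: C0 read [C0 read from I: others=['C1=M'] -> C0=S, others downsized to S] -> [S,S,I]
Op 8: C2 write [C2 write: invalidate ['C0=S', 'C1=S'] -> C2=M] -> [I,I,M]
Op 9: C1 read [C1 read from I: others=['C2=M'] -> C1=S, others downsized to S] -> [I,S,S]
Op 10: C0 write [C0 write: invalidate ['C1=S', 'C2=S'] -> C0=M] -> [M,I,I]
Op 11: C2 write [C2 write: invalidate ['C0=M'] -> C2=M] -> [I,I,M]

Answer: I I M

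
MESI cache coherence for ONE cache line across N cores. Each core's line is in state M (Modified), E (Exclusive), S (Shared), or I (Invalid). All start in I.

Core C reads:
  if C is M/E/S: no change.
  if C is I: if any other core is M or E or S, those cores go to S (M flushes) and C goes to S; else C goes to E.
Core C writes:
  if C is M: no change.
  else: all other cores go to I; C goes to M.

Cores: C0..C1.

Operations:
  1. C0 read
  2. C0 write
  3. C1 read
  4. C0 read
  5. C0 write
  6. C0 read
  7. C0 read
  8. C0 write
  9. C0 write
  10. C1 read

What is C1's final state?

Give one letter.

Answer: S

Derivation:
Op 1: C0 read [C0 read from I: no other sharers -> C0=E (exclusive)] -> [E,I]
Op 2: C0 write [C0 write: invalidate none -> C0=M] -> [M,I]
Op 3: C1 read [C1 read from I: others=['C0=M'] -> C1=S, others downsized to S] -> [S,S]
Op 4: C0 read [C0 read: already in S, no change] -> [S,S]
Op 5: C0 write [C0 write: invalidate ['C1=S'] -> C0=M] -> [M,I]
Op 6: C0 read [C0 read: already in M, no change] -> [M,I]
Op 7: C0 read [C0 read: already in M, no change] -> [M,I]
Op 8: C0 write [C0 write: already M (modified), no change] -> [M,I]
Op 9: C0 write [C0 write: already M (modified), no change] -> [M,I]
Op 10: C1 read [C1 read from I: others=['C0=M'] -> C1=S, others downsized to S] -> [S,S]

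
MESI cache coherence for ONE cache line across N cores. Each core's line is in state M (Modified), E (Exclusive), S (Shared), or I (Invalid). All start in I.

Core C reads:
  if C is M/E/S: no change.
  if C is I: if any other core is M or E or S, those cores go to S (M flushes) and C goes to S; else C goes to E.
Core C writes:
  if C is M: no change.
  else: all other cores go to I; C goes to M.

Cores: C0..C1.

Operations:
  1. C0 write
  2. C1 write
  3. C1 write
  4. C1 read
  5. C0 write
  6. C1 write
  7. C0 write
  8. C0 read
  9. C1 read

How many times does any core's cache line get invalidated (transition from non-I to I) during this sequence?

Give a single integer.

Op 1: C0 write [C0 write: invalidate none -> C0=M] -> [M,I] (invalidations this op: 0; running total: 0)
Op 2: C1 write [C1 write: invalidate ['C0=M'] -> C1=M] -> [I,M] (invalidations this op: 1; running total: 1)
Op 3: C1 write [C1 write: already M (modified), no change] -> [I,M] (invalidations this op: 0; running total: 1)
Op 4: C1 read [C1 read: already in M, no change] -> [I,M] (invalidations this op: 0; running total: 1)
Op 5: C0 write [C0 write: invalidate ['C1=M'] -> C0=M] -> [M,I] (invalidations this op: 1; running total: 2)
Op 6: C1 write [C1 write: invalidate ['C0=M'] -> C1=M] -> [I,M] (invalidations this op: 1; running total: 3)
Op 7: C0 write [C0 write: invalidate ['C1=M'] -> C0=M] -> [M,I] (invalidations this op: 1; running total: 4)
Op 8: C0 read [C0 read: already in M, no change] -> [M,I] (invalidations this op: 0; running total: 4)
Op 9: C1 read [C1 read from I: others=['C0=M'] -> C1=S, others downsized to S] -> [S,S] (invalidations this op: 0; running total: 4)

Answer: 4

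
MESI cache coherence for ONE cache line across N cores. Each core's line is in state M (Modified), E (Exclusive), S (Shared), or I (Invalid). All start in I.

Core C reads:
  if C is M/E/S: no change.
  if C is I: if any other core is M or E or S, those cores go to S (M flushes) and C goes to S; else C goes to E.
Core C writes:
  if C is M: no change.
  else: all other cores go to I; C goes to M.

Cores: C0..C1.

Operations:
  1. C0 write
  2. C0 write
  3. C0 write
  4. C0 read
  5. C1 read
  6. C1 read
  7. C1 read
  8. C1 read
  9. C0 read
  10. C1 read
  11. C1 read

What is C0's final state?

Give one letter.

Answer: S

Derivation:
Op 1: C0 write [C0 write: invalidate none -> C0=M] -> [M,I]
Op 2: C0 write [C0 write: already M (modified), no change] -> [M,I]
Op 3: C0 write [C0 write: already M (modified), no change] -> [M,I]
Op 4: C0 read [C0 read: already in M, no change] -> [M,I]
Op 5: C1 read [C1 read from I: others=['C0=M'] -> C1=S, others downsized to S] -> [S,S]
Op 6: C1 read [C1 read: already in S, no change] -> [S,S]
Op 7: C1 read [C1 read: already in S, no change] -> [S,S]
Op 8: C1 read [C1 read: already in S, no change] -> [S,S]
Op 9: C0 read [C0 read: already in S, no change] -> [S,S]
Op 10: C1 read [C1 read: already in S, no change] -> [S,S]
Op 11: C1 read [C1 read: already in S, no change] -> [S,S]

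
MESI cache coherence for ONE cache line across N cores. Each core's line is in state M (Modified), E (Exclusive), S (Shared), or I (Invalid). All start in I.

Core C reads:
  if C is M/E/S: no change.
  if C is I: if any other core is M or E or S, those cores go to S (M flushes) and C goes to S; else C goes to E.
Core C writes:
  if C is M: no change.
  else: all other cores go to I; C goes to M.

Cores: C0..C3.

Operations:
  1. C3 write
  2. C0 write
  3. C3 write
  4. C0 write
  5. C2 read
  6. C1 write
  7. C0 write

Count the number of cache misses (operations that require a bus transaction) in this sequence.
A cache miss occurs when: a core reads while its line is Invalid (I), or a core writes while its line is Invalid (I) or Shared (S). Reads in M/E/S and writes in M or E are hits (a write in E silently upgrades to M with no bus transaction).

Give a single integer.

Op 1: C3 write [C3 write: invalidate none -> C3=M] -> [I,I,I,M] [MISS #1: write from I]
Op 2: C0 write [C0 write: invalidate ['C3=M'] -> C0=M] -> [M,I,I,I] [MISS #2: write from I]
Op 3: C3 write [C3 write: invalidate ['C0=M'] -> C3=M] -> [I,I,I,M] [MISS #3: write from I]
Op 4: C0 write [C0 write: invalidate ['C3=M'] -> C0=M] -> [M,I,I,I] [MISS #4: write from I]
Op 5: C2 read [C2 read from I: others=['C0=M'] -> C2=S, others downsized to S] -> [S,I,S,I] [MISS #5: read from I]
Op 6: C1 write [C1 write: invalidate ['C0=S', 'C2=S'] -> C1=M] -> [I,M,I,I] [MISS #6: write from I]
Op 7: C0 write [C0 write: invalidate ['C1=M'] -> C0=M] -> [M,I,I,I] [MISS #7: write from I]

Answer: 7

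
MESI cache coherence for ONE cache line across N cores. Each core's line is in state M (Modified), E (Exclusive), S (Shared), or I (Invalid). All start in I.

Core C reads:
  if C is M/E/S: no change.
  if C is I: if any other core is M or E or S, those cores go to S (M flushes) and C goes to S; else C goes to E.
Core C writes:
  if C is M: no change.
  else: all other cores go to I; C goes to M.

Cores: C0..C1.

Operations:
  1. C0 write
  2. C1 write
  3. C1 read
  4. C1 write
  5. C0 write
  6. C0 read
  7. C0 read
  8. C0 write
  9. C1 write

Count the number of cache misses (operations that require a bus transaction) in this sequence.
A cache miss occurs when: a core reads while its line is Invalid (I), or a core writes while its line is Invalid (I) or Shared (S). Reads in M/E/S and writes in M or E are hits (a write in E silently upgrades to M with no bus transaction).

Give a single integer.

Answer: 4

Derivation:
Op 1: C0 write [C0 write: invalidate none -> C0=M] -> [M,I] [MISS #1: write from I]
Op 2: C1 write [C1 write: invalidate ['C0=M'] -> C1=M] -> [I,M] [MISS #2: write from I]
Op 3: C1 read [C1 read: already in M, no change] -> [I,M] [hit: read from M]
Op 4: C1 write [C1 write: already M (modified), no change] -> [I,M] [hit: write from M]
Op 5: C0 write [C0 write: invalidate ['C1=M'] -> C0=M] -> [M,I] [MISS #3: write from I]
Op 6: C0 read [C0 read: already in M, no change] -> [M,I] [hit: read from M]
Op 7: C0 read [C0 read: already in M, no change] -> [M,I] [hit: read from M]
Op 8: C0 write [C0 write: already M (modified), no change] -> [M,I] [hit: write from M]
Op 9: C1 write [C1 write: invalidate ['C0=M'] -> C1=M] -> [I,M] [MISS #4: write from I]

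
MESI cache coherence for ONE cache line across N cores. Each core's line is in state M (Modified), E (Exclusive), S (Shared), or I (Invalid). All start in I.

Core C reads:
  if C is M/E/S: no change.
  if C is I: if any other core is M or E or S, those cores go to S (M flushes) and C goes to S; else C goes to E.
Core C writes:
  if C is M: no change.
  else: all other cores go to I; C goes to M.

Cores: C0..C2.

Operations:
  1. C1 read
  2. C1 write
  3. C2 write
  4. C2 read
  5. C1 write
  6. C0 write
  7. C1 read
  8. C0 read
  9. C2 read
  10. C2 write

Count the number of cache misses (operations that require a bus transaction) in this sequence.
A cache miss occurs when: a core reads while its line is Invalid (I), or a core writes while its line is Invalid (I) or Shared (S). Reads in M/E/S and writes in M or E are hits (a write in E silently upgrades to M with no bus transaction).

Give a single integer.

Answer: 7

Derivation:
Op 1: C1 read [C1 read from I: no other sharers -> C1=E (exclusive)] -> [I,E,I] [MISS #1: read from I]
Op 2: C1 write [C1 write: invalidate none -> C1=M] -> [I,M,I] [hit: write from E is a silent E->M upgrade, no bus transaction]
Op 3: C2 write [C2 write: invalidate ['C1=M'] -> C2=M] -> [I,I,M] [MISS #2: write from I]
Op 4: C2 read [C2 read: already in M, no change] -> [I,I,M] [hit: read from M]
Op 5: C1 write [C1 write: invalidate ['C2=M'] -> C1=M] -> [I,M,I] [MISS #3: write from I]
Op 6: C0 write [C0 write: invalidate ['C1=M'] -> C0=M] -> [M,I,I] [MISS #4: write from I]
Op 7: C1 read [C1 read from I: others=['C0=M'] -> C1=S, others downsized to S] -> [S,S,I] [MISS #5: read from I]
Op 8: C0 read [C0 read: already in S, no change] -> [S,S,I] [hit: read from S]
Op 9: C2 read [C2 read from I: others=['C0=S', 'C1=S'] -> C2=S, others downsized to S] -> [S,S,S] [MISS #6: read from I]
Op 10: C2 write [C2 write: invalidate ['C0=S', 'C1=S'] -> C2=M] -> [I,I,M] [MISS #7: write from S]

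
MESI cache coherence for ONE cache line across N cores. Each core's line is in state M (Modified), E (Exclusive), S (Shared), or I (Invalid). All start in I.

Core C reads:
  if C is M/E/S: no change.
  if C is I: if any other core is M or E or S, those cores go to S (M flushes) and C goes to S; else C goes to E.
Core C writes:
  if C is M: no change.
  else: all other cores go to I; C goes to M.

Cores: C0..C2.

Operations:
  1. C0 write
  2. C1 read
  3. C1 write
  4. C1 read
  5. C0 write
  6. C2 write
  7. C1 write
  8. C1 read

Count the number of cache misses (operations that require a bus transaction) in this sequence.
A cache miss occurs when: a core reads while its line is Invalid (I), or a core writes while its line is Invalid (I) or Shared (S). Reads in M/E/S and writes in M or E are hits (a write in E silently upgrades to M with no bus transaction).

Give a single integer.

Op 1: C0 write [C0 write: invalidate none -> C0=M] -> [M,I,I] [MISS #1: write from I]
Op 2: C1 read [C1 read from I: others=['C0=M'] -> C1=S, others downsized to S] -> [S,S,I] [MISS #2: read from I]
Op 3: C1 write [C1 write: invalidate ['C0=S'] -> C1=M] -> [I,M,I] [MISS #3: write from S]
Op 4: C1 read [C1 read: already in M, no change] -> [I,M,I] [hit: read from M]
Op 5: C0 write [C0 write: invalidate ['C1=M'] -> C0=M] -> [M,I,I] [MISS #4: write from I]
Op 6: C2 write [C2 write: invalidate ['C0=M'] -> C2=M] -> [I,I,M] [MISS #5: write from I]
Op 7: C1 write [C1 write: invalidate ['C2=M'] -> C1=M] -> [I,M,I] [MISS #6: write from I]
Op 8: C1 read [C1 read: already in M, no change] -> [I,M,I] [hit: read from M]

Answer: 6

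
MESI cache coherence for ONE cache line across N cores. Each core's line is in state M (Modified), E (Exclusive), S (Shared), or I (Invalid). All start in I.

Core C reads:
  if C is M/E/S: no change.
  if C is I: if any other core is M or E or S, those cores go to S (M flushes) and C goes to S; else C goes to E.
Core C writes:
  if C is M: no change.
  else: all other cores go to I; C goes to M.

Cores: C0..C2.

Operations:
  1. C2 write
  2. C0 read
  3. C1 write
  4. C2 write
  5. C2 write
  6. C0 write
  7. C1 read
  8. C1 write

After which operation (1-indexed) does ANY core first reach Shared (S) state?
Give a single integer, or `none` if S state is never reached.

Op 1: C2 write [C2 write: invalidate none -> C2=M] -> [I,I,M]
Op 2: C0 read [C0 read from I: others=['C2=M'] -> C0=S, others downsized to S] -> [S,I,S]
  -> First S state at op 2; remaining ops need not be traced.

Answer: 2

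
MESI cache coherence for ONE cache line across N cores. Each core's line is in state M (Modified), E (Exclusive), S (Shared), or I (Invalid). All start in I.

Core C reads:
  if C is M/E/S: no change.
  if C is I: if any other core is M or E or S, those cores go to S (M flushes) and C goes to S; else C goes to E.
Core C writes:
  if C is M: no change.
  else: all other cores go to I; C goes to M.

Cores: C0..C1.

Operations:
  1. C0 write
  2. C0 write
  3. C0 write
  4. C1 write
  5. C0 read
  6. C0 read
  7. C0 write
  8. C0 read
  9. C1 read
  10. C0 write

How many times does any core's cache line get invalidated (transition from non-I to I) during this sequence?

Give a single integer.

Answer: 3

Derivation:
Op 1: C0 write [C0 write: invalidate none -> C0=M] -> [M,I] (invalidations this op: 0; running total: 0)
Op 2: C0 write [C0 write: already M (modified), no change] -> [M,I] (invalidations this op: 0; running total: 0)
Op 3: C0 write [C0 write: already M (modified), no change] -> [M,I] (invalidations this op: 0; running total: 0)
Op 4: C1 write [C1 write: invalidate ['C0=M'] -> C1=M] -> [I,M] (invalidations this op: 1; running total: 1)
Op 5: C0 read [C0 read from I: others=['C1=M'] -> C0=S, others downsized to S] -> [S,S] (invalidations this op: 0; running total: 1)
Op 6: C0 read [C0 read: already in S, no change] -> [S,S] (invalidations this op: 0; running total: 1)
Op 7: C0 write [C0 write: invalidate ['C1=S'] -> C0=M] -> [M,I] (invalidations this op: 1; running total: 2)
Op 8: C0 read [C0 read: already in M, no change] -> [M,I] (invalidations this op: 0; running total: 2)
Op 9: C1 read [C1 read from I: others=['C0=M'] -> C1=S, others downsized to S] -> [S,S] (invalidations this op: 0; running total: 2)
Op 10: C0 write [C0 write: invalidate ['C1=S'] -> C0=M] -> [M,I] (invalidations this op: 1; running total: 3)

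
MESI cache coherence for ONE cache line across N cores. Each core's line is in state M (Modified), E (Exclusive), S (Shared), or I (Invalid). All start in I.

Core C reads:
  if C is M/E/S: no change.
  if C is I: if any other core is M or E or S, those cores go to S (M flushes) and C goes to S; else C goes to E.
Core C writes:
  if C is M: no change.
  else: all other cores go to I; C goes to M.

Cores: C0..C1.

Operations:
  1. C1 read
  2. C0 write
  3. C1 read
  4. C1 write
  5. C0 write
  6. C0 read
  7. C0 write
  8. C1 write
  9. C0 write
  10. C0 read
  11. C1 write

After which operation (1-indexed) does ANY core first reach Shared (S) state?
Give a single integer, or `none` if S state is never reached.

Answer: 3

Derivation:
Op 1: C1 read [C1 read from I: no other sharers -> C1=E (exclusive)] -> [I,E]
Op 2: C0 write [C0 write: invalidate ['C1=E'] -> C0=M] -> [M,I]
Op 3: C1 read [C1 read from I: others=['C0=M'] -> C1=S, others downsized to S] -> [S,S]
  -> First S state at op 3; remaining ops need not be traced.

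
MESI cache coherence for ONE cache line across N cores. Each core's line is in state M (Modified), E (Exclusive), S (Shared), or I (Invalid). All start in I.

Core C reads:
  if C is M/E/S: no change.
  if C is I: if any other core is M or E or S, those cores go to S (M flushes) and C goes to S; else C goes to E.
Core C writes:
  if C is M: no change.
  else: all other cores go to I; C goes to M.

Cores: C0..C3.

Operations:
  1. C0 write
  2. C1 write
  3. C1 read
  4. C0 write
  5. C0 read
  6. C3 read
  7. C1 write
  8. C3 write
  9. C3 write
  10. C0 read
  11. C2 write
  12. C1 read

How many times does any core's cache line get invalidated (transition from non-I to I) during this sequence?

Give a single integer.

Op 1: C0 write [C0 write: invalidate none -> C0=M] -> [M,I,I,I] (invalidations this op: 0; running total: 0)
Op 2: C1 write [C1 write: invalidate ['C0=M'] -> C1=M] -> [I,M,I,I] (invalidations this op: 1; running total: 1)
Op 3: C1 read [C1 read: already in M, no change] -> [I,M,I,I] (invalidations this op: 0; running total: 1)
Op 4: C0 write [C0 write: invalidate ['C1=M'] -> C0=M] -> [M,I,I,I] (invalidations this op: 1; running total: 2)
Op 5: C0 read [C0 read: already in M, no change] -> [M,I,I,I] (invalidations this op: 0; running total: 2)
Op 6: C3 read [C3 read from I: others=['C0=M'] -> C3=S, others downsized to S] -> [S,I,I,S] (invalidations this op: 0; running total: 2)
Op 7: C1 write [C1 write: invalidate ['C0=S', 'C3=S'] -> C1=M] -> [I,M,I,I] (invalidations this op: 2; running total: 4)
Op 8: C3 write [C3 write: invalidate ['C1=M'] -> C3=M] -> [I,I,I,M] (invalidations this op: 1; running total: 5)
Op 9: C3 write [C3 write: already M (modified), no change] -> [I,I,I,M] (invalidations this op: 0; running total: 5)
Op 10: C0 read [C0 read from I: others=['C3=M'] -> C0=S, others downsized to S] -> [S,I,I,S] (invalidations this op: 0; running total: 5)
Op 11: C2 write [C2 write: invalidate ['C0=S', 'C3=S'] -> C2=M] -> [I,I,M,I] (invalidations this op: 2; running total: 7)
Op 12: C1 read [C1 read from I: others=['C2=M'] -> C1=S, others downsized to S] -> [I,S,S,I] (invalidations this op: 0; running total: 7)

Answer: 7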